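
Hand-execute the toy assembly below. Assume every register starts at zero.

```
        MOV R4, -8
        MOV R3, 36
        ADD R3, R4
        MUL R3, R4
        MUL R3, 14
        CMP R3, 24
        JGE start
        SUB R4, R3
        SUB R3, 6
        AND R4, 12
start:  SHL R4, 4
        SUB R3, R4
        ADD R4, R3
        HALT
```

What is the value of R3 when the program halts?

after MOV R4, -8: R4=-8
after MOV R3, 36: R3=36
after ADD R3, R4: R3=36+(-8)=28
after MUL R3, R4: R3=28*(-8)=-224
after MUL R3, 14: R3=(-224)*14=-3136
CMP R3, 24  (cmp -3136,24)
JGE start: not taken
after SUB R4, R3: R4=(-8)-(-3136)=3128
after SUB R3, 6: R3=(-3136)-6=-3142
after AND R4, 12: R4=3128&12=8
after SHL R4, 4: R4=8<<4=128
after SUB R3, R4: R3=(-3142)-128=-3270
after ADD R4, R3: R4=128+(-3270)=-3142
halt.

-3270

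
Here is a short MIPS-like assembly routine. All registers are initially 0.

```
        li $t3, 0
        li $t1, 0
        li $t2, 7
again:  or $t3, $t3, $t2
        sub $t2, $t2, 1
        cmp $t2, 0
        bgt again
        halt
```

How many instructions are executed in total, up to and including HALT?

li $t3, 0 → $t3=0
li $t1, 0 → $t1=0
li $t2, 7 → $t2=7
or $t3, $t3, $t2 → $t3=0|7=7
sub $t2, $t2, 1 → $t2=7-1=6
cmp $t2, 0  (cmp 6,0)
bgt again: taken
or $t3, $t3, $t2 → $t3=7|6=7
sub $t2, $t2, 1 → $t2=6-1=5
cmp $t2, 0  (cmp 5,0)
bgt again: taken
or $t3, $t3, $t2 → $t3=7|5=7
sub $t2, $t2, 1 → $t2=5-1=4
cmp $t2, 0  (cmp 4,0)
bgt again: taken
or $t3, $t3, $t2 → $t3=7|4=7
sub $t2, $t2, 1 → $t2=4-1=3
cmp $t2, 0  (cmp 3,0)
bgt again: taken
or $t3, $t3, $t2 → $t3=7|3=7
sub $t2, $t2, 1 → $t2=3-1=2
cmp $t2, 0  (cmp 2,0)
bgt again: taken
or $t3, $t3, $t2 → $t3=7|2=7
sub $t2, $t2, 1 → $t2=2-1=1
cmp $t2, 0  (cmp 1,0)
bgt again: taken
or $t3, $t3, $t2 → $t3=7|1=7
sub $t2, $t2, 1 → $t2=1-1=0
cmp $t2, 0  (cmp 0,0)
bgt again: not taken
halt.
Total executed instructions: 32.

32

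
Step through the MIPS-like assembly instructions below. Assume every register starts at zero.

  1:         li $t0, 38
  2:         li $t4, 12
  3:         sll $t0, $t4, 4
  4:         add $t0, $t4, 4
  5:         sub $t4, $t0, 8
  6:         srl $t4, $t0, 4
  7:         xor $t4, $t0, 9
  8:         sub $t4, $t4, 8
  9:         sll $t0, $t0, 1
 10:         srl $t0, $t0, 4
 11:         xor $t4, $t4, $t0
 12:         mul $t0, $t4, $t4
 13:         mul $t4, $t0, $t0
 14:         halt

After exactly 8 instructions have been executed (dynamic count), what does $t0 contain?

16

li $t0, 38 → $t0=38
li $t4, 12 → $t4=12
sll $t0, $t4, 4 → $t0=12<<4=192
add $t0, $t4, 4 → $t0=12+4=16
sub $t4, $t0, 8 → $t4=16-8=8
srl $t4, $t0, 4 → $t4=16>>4=1
xor $t4, $t0, 9 → $t4=16^9=25
sub $t4, $t4, 8 → $t4=25-8=17
After step 8: $t0 = 16.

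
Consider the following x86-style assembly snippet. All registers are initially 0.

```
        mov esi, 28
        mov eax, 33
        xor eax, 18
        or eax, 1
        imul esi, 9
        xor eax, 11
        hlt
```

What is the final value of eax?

after mov esi, 28: esi=28
after mov eax, 33: eax=33
after xor eax, 18: eax=33^18=51
after or eax, 1: eax=51|1=51
after imul esi, 9: esi=28*9=252
after xor eax, 11: eax=51^11=56
halt.

56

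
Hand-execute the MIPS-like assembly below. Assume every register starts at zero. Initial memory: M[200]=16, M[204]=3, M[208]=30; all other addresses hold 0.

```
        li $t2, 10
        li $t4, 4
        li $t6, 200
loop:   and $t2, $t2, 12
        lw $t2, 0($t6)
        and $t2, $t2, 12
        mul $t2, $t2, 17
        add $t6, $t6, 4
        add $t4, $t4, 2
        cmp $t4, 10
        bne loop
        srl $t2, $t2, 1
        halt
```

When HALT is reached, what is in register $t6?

li $t2, 10 → $t2=10
li $t4, 4 → $t4=4
li $t6, 200 → $t6=200
and $t2, $t2, 12 → $t2=10&12=8
lw $t2, 0($t6) → $t2=M[200]=16
and $t2, $t2, 12 → $t2=16&12=0
mul $t2, $t2, 17 → $t2=0*17=0
add $t6, $t6, 4 → $t6=200+4=204
add $t4, $t4, 2 → $t4=4+2=6
cmp $t4, 10  (cmp 6,10)
bne loop: taken
and $t2, $t2, 12 → $t2=0&12=0
lw $t2, 0($t6) → $t2=M[204]=3
and $t2, $t2, 12 → $t2=3&12=0
mul $t2, $t2, 17 → $t2=0*17=0
add $t6, $t6, 4 → $t6=204+4=208
add $t4, $t4, 2 → $t4=6+2=8
cmp $t4, 10  (cmp 8,10)
bne loop: taken
and $t2, $t2, 12 → $t2=0&12=0
lw $t2, 0($t6) → $t2=M[208]=30
and $t2, $t2, 12 → $t2=30&12=12
mul $t2, $t2, 17 → $t2=12*17=204
add $t6, $t6, 4 → $t6=208+4=212
add $t4, $t4, 2 → $t4=8+2=10
cmp $t4, 10  (cmp 10,10)
bne loop: not taken
srl $t2, $t2, 1 → $t2=204>>1=102
halt.

212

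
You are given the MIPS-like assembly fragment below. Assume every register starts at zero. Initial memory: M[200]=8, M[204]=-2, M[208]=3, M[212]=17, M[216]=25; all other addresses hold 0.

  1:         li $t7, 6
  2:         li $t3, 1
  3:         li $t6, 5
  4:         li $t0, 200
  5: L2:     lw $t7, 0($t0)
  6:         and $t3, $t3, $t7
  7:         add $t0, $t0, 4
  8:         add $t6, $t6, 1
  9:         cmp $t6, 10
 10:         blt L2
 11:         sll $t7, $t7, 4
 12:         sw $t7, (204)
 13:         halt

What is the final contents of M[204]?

400

after li $t7, 6: $t7=6
after li $t3, 1: $t3=1
after li $t6, 5: $t6=5
after li $t0, 200: $t0=200
after lw $t7, 0($t0): $t7=M[200]=8
after and $t3, $t3, $t7: $t3=1&8=0
after add $t0, $t0, 4: $t0=200+4=204
after add $t6, $t6, 1: $t6=5+1=6
cmp $t6, 10  (cmp 6,10)
blt L2: taken
after lw $t7, 0($t0): $t7=M[204]=-2
after and $t3, $t3, $t7: $t3=0&(-2)=0
after add $t0, $t0, 4: $t0=204+4=208
after add $t6, $t6, 1: $t6=6+1=7
cmp $t6, 10  (cmp 7,10)
blt L2: taken
after lw $t7, 0($t0): $t7=M[208]=3
after and $t3, $t3, $t7: $t3=0&3=0
after add $t0, $t0, 4: $t0=208+4=212
after add $t6, $t6, 1: $t6=7+1=8
cmp $t6, 10  (cmp 8,10)
blt L2: taken
after lw $t7, 0($t0): $t7=M[212]=17
after and $t3, $t3, $t7: $t3=0&17=0
after add $t0, $t0, 4: $t0=212+4=216
after add $t6, $t6, 1: $t6=8+1=9
cmp $t6, 10  (cmp 9,10)
blt L2: taken
after lw $t7, 0($t0): $t7=M[216]=25
after and $t3, $t3, $t7: $t3=0&25=0
after add $t0, $t0, 4: $t0=216+4=220
after add $t6, $t6, 1: $t6=9+1=10
cmp $t6, 10  (cmp 10,10)
blt L2: not taken
after sll $t7, $t7, 4: $t7=25<<4=400
sw $t7, (204) → M[204]=400
halt.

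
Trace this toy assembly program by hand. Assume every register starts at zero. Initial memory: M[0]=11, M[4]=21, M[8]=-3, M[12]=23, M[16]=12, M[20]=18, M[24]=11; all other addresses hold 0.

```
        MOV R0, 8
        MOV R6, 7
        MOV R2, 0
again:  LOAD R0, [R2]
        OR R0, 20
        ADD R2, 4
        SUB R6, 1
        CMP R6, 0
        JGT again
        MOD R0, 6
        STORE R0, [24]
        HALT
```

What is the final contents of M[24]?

after MOV R0, 8: R0=8
after MOV R6, 7: R6=7
after MOV R2, 0: R2=0
after LOAD R0, [R2]: R0=M[0]=11
after OR R0, 20: R0=11|20=31
after ADD R2, 4: R2=0+4=4
after SUB R6, 1: R6=7-1=6
CMP R6, 0  (cmp 6,0)
JGT again: taken
after LOAD R0, [R2]: R0=M[4]=21
after OR R0, 20: R0=21|20=21
after ADD R2, 4: R2=4+4=8
after SUB R6, 1: R6=6-1=5
CMP R6, 0  (cmp 5,0)
JGT again: taken
after LOAD R0, [R2]: R0=M[8]=-3
after OR R0, 20: R0=(-3)|20=-3
after ADD R2, 4: R2=8+4=12
after SUB R6, 1: R6=5-1=4
CMP R6, 0  (cmp 4,0)
JGT again: taken
after LOAD R0, [R2]: R0=M[12]=23
after OR R0, 20: R0=23|20=23
after ADD R2, 4: R2=12+4=16
after SUB R6, 1: R6=4-1=3
CMP R6, 0  (cmp 3,0)
JGT again: taken
after LOAD R0, [R2]: R0=M[16]=12
after OR R0, 20: R0=12|20=28
after ADD R2, 4: R2=16+4=20
after SUB R6, 1: R6=3-1=2
CMP R6, 0  (cmp 2,0)
JGT again: taken
after LOAD R0, [R2]: R0=M[20]=18
after OR R0, 20: R0=18|20=22
after ADD R2, 4: R2=20+4=24
after SUB R6, 1: R6=2-1=1
CMP R6, 0  (cmp 1,0)
JGT again: taken
after LOAD R0, [R2]: R0=M[24]=11
after OR R0, 20: R0=11|20=31
after ADD R2, 4: R2=24+4=28
after SUB R6, 1: R6=1-1=0
CMP R6, 0  (cmp 0,0)
JGT again: not taken
after MOD R0, 6: R0=31%6=1
STORE R0, [24] → M[24]=1
halt.

1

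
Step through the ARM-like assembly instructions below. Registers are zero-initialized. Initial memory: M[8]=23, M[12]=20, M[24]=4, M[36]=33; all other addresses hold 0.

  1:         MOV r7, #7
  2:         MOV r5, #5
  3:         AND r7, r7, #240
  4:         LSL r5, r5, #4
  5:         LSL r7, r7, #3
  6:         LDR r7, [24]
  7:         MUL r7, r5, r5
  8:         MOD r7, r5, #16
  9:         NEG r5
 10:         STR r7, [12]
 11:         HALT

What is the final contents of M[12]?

0

after MOV r7, #7: r7=7
after MOV r5, #5: r5=5
after AND r7, r7, #240: r7=7&240=0
after LSL r5, r5, #4: r5=5<<4=80
after LSL r7, r7, #3: r7=0<<3=0
after LDR r7, [24]: r7=M[24]=4
after MUL r7, r5, r5: r7=80*80=6400
after MOD r7, r5, #16: r7=80%16=0
after NEG r5: r5=-(80)=-80
STR r7, [12] → M[12]=0
halt.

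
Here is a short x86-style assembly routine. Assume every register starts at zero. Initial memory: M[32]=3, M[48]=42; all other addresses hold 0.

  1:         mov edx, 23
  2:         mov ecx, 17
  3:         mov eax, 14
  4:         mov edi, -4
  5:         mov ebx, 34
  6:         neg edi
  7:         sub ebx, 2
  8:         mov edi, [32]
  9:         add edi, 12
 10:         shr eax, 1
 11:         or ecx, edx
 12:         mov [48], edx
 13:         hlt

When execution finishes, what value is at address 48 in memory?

mov edx, 23 → edx=23
mov ecx, 17 → ecx=17
mov eax, 14 → eax=14
mov edi, -4 → edi=-4
mov ebx, 34 → ebx=34
neg edi → edi=-(-4)=4
sub ebx, 2 → ebx=34-2=32
mov edi, [32] → edi=M[32]=3
add edi, 12 → edi=3+12=15
shr eax, 1 → eax=14>>1=7
or ecx, edx → ecx=17|23=23
mov [48], edx → M[48]=23
halt.

23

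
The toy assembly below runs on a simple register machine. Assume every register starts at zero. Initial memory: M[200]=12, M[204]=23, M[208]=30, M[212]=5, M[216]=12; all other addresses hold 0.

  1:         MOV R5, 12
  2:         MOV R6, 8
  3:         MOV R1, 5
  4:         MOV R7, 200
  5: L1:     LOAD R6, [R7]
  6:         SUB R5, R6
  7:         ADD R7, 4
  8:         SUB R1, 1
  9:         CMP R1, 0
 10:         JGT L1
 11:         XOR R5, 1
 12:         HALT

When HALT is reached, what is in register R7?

220

R5=12
R6=8
R1=5
R7=200
R6=M[200]=12
R5=12-12=0
R7=200+4=204
R1=5-1=4
CMP R1, 0  (cmp 4,0)
JGT L1: taken
R6=M[204]=23
R5=0-23=-23
R7=204+4=208
R1=4-1=3
CMP R1, 0  (cmp 3,0)
JGT L1: taken
R6=M[208]=30
R5=(-23)-30=-53
R7=208+4=212
R1=3-1=2
CMP R1, 0  (cmp 2,0)
JGT L1: taken
R6=M[212]=5
R5=(-53)-5=-58
R7=212+4=216
R1=2-1=1
CMP R1, 0  (cmp 1,0)
JGT L1: taken
R6=M[216]=12
R5=(-58)-12=-70
R7=216+4=220
R1=1-1=0
CMP R1, 0  (cmp 0,0)
JGT L1: not taken
R5=(-70)^1=-69
halt.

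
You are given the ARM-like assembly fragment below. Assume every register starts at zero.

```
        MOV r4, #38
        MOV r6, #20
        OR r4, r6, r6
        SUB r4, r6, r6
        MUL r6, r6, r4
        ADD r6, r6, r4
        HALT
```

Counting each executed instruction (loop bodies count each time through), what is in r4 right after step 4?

0

MOV r4, #38 → r4=38
MOV r6, #20 → r6=20
OR r4, r6, r6 → r4=20|20=20
SUB r4, r6, r6 → r4=20-20=0
After step 4: r4 = 0.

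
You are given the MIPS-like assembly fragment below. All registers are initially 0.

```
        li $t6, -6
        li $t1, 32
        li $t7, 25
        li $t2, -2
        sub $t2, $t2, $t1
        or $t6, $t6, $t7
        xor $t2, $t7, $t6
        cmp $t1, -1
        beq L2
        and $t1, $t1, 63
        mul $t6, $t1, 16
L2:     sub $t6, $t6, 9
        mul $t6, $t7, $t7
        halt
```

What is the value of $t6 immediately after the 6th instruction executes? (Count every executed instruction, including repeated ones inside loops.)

after li $t6, -6: $t6=-6
after li $t1, 32: $t1=32
after li $t7, 25: $t7=25
after li $t2, -2: $t2=-2
after sub $t2, $t2, $t1: $t2=(-2)-32=-34
after or $t6, $t6, $t7: $t6=(-6)|25=-5
After step 6: $t6 = -5.

-5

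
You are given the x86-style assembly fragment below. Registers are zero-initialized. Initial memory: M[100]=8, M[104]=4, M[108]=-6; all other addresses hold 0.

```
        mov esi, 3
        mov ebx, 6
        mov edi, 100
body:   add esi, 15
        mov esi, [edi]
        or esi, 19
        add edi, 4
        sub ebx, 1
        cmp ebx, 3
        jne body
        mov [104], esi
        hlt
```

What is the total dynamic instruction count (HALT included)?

26

after mov esi, 3: esi=3
after mov ebx, 6: ebx=6
after mov edi, 100: edi=100
after add esi, 15: esi=3+15=18
after mov esi, [edi]: esi=M[100]=8
after or esi, 19: esi=8|19=27
after add edi, 4: edi=100+4=104
after sub ebx, 1: ebx=6-1=5
cmp ebx, 3  (cmp 5,3)
jne body: taken
after add esi, 15: esi=27+15=42
after mov esi, [edi]: esi=M[104]=4
after or esi, 19: esi=4|19=23
after add edi, 4: edi=104+4=108
after sub ebx, 1: ebx=5-1=4
cmp ebx, 3  (cmp 4,3)
jne body: taken
after add esi, 15: esi=23+15=38
after mov esi, [edi]: esi=M[108]=-6
after or esi, 19: esi=(-6)|19=-5
after add edi, 4: edi=108+4=112
after sub ebx, 1: ebx=4-1=3
cmp ebx, 3  (cmp 3,3)
jne body: not taken
mov [104], esi → M[104]=-5
halt.
Total executed instructions: 26.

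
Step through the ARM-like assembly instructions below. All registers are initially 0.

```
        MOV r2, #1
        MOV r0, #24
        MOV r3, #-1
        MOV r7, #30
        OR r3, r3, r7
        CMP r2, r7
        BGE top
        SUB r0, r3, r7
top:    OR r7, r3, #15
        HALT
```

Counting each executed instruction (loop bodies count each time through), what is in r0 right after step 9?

MOV r2, #1 → r2=1
MOV r0, #24 → r0=24
MOV r3, #-1 → r3=-1
MOV r7, #30 → r7=30
OR r3, r3, r7 → r3=(-1)|30=-1
CMP r2, r7  (cmp 1,30)
BGE top: not taken
SUB r0, r3, r7 → r0=(-1)-30=-31
OR r7, r3, #15 → r7=(-1)|15=-1
After step 9: r0 = -31.

-31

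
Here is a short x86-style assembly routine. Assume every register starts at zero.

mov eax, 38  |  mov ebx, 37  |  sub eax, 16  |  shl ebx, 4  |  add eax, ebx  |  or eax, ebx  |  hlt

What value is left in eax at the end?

630

eax=38
ebx=37
eax=38-16=22
ebx=37<<4=592
eax=22+592=614
eax=614|592=630
halt.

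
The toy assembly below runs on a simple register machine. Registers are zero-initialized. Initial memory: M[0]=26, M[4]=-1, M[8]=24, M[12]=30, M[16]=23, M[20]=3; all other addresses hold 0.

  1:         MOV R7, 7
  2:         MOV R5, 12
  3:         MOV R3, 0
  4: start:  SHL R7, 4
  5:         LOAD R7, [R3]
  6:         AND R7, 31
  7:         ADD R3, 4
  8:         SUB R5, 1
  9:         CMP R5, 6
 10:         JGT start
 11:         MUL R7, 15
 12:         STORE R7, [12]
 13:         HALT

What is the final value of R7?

45

R7=7
R5=12
R3=0
R7=7<<4=112
R7=M[0]=26
R7=26&31=26
R3=0+4=4
R5=12-1=11
CMP R5, 6  (cmp 11,6)
JGT start: taken
R7=26<<4=416
R7=M[4]=-1
R7=(-1)&31=31
R3=4+4=8
R5=11-1=10
CMP R5, 6  (cmp 10,6)
JGT start: taken
R7=31<<4=496
R7=M[8]=24
R7=24&31=24
R3=8+4=12
R5=10-1=9
CMP R5, 6  (cmp 9,6)
JGT start: taken
R7=24<<4=384
R7=M[12]=30
R7=30&31=30
R3=12+4=16
R5=9-1=8
CMP R5, 6  (cmp 8,6)
JGT start: taken
R7=30<<4=480
R7=M[16]=23
R7=23&31=23
R3=16+4=20
R5=8-1=7
CMP R5, 6  (cmp 7,6)
JGT start: taken
R7=23<<4=368
R7=M[20]=3
R7=3&31=3
R3=20+4=24
R5=7-1=6
CMP R5, 6  (cmp 6,6)
JGT start: not taken
R7=3*15=45
STORE R7, [12] → M[12]=45
halt.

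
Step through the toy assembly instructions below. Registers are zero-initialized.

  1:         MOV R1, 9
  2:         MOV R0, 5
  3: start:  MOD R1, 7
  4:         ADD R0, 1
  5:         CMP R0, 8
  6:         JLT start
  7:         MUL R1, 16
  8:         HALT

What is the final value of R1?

after MOV R1, 9: R1=9
after MOV R0, 5: R0=5
after MOD R1, 7: R1=9%7=2
after ADD R0, 1: R0=5+1=6
CMP R0, 8  (cmp 6,8)
JLT start: taken
after MOD R1, 7: R1=2%7=2
after ADD R0, 1: R0=6+1=7
CMP R0, 8  (cmp 7,8)
JLT start: taken
after MOD R1, 7: R1=2%7=2
after ADD R0, 1: R0=7+1=8
CMP R0, 8  (cmp 8,8)
JLT start: not taken
after MUL R1, 16: R1=2*16=32
halt.

32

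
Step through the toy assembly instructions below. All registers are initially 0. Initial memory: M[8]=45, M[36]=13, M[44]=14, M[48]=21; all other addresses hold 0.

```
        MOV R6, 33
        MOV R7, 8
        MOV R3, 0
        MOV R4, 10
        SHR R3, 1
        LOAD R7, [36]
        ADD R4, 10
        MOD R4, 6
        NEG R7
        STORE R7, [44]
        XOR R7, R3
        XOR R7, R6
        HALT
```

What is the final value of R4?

2

after MOV R6, 33: R6=33
after MOV R7, 8: R7=8
after MOV R3, 0: R3=0
after MOV R4, 10: R4=10
after SHR R3, 1: R3=0>>1=0
after LOAD R7, [36]: R7=M[36]=13
after ADD R4, 10: R4=10+10=20
after MOD R4, 6: R4=20%6=2
after NEG R7: R7=-(13)=-13
STORE R7, [44] → M[44]=-13
after XOR R7, R3: R7=(-13)^0=-13
after XOR R7, R6: R7=(-13)^33=-46
halt.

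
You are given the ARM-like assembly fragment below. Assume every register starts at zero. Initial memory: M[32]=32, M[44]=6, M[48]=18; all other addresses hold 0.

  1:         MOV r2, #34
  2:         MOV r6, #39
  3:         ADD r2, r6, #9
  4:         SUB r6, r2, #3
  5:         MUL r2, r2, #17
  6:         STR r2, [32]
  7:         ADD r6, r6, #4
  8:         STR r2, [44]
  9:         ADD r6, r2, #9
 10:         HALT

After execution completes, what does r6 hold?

825

after MOV r2, #34: r2=34
after MOV r6, #39: r6=39
after ADD r2, r6, #9: r2=39+9=48
after SUB r6, r2, #3: r6=48-3=45
after MUL r2, r2, #17: r2=48*17=816
STR r2, [32] → M[32]=816
after ADD r6, r6, #4: r6=45+4=49
STR r2, [44] → M[44]=816
after ADD r6, r2, #9: r6=816+9=825
halt.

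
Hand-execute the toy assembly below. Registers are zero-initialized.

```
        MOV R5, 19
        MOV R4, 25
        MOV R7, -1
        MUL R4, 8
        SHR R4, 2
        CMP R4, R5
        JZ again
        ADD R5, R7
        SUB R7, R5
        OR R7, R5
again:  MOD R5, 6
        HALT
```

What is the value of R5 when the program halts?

after MOV R5, 19: R5=19
after MOV R4, 25: R4=25
after MOV R7, -1: R7=-1
after MUL R4, 8: R4=25*8=200
after SHR R4, 2: R4=200>>2=50
CMP R4, R5  (cmp 50,19)
JZ again: not taken
after ADD R5, R7: R5=19+(-1)=18
after SUB R7, R5: R7=(-1)-18=-19
after OR R7, R5: R7=(-19)|18=-1
after MOD R5, 6: R5=18%6=0
halt.

0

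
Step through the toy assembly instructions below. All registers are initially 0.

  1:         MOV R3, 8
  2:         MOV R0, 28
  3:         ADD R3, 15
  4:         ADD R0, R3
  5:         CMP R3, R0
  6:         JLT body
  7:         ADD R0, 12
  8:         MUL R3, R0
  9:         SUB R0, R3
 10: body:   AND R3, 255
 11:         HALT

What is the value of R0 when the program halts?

after MOV R3, 8: R3=8
after MOV R0, 28: R0=28
after ADD R3, 15: R3=8+15=23
after ADD R0, R3: R0=28+23=51
CMP R3, R0  (cmp 23,51)
JLT body: taken
after AND R3, 255: R3=23&255=23
halt.

51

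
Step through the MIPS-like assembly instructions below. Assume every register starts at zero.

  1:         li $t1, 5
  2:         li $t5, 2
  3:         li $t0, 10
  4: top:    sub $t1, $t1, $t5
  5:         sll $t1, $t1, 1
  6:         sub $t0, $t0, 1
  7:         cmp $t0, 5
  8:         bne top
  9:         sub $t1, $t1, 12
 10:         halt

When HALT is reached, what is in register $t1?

li $t1, 5 → $t1=5
li $t5, 2 → $t5=2
li $t0, 10 → $t0=10
sub $t1, $t1, $t5 → $t1=5-2=3
sll $t1, $t1, 1 → $t1=3<<1=6
sub $t0, $t0, 1 → $t0=10-1=9
cmp $t0, 5  (cmp 9,5)
bne top: taken
sub $t1, $t1, $t5 → $t1=6-2=4
sll $t1, $t1, 1 → $t1=4<<1=8
sub $t0, $t0, 1 → $t0=9-1=8
cmp $t0, 5  (cmp 8,5)
bne top: taken
sub $t1, $t1, $t5 → $t1=8-2=6
sll $t1, $t1, 1 → $t1=6<<1=12
sub $t0, $t0, 1 → $t0=8-1=7
cmp $t0, 5  (cmp 7,5)
bne top: taken
sub $t1, $t1, $t5 → $t1=12-2=10
sll $t1, $t1, 1 → $t1=10<<1=20
sub $t0, $t0, 1 → $t0=7-1=6
cmp $t0, 5  (cmp 6,5)
bne top: taken
sub $t1, $t1, $t5 → $t1=20-2=18
sll $t1, $t1, 1 → $t1=18<<1=36
sub $t0, $t0, 1 → $t0=6-1=5
cmp $t0, 5  (cmp 5,5)
bne top: not taken
sub $t1, $t1, 12 → $t1=36-12=24
halt.

24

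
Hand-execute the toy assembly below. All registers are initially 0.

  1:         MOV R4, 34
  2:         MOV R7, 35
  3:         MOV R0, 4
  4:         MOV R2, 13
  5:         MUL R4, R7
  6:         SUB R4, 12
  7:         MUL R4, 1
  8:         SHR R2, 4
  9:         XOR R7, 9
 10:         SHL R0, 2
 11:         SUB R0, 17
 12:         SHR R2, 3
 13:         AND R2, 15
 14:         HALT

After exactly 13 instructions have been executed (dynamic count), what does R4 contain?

R4=34
R7=35
R0=4
R2=13
R4=34*35=1190
R4=1190-12=1178
R4=1178*1=1178
R2=13>>4=0
R7=35^9=42
R0=4<<2=16
R0=16-17=-1
R2=0>>3=0
R2=0&15=0
After step 13: R4 = 1178.

1178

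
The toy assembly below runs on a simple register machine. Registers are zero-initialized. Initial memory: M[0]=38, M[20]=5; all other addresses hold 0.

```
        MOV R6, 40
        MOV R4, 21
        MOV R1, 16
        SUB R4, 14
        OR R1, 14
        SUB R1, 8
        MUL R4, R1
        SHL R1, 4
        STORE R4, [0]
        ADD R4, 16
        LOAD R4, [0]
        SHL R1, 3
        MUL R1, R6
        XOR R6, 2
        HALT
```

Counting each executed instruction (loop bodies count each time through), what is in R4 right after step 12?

MOV R6, 40 → R6=40
MOV R4, 21 → R4=21
MOV R1, 16 → R1=16
SUB R4, 14 → R4=21-14=7
OR R1, 14 → R1=16|14=30
SUB R1, 8 → R1=30-8=22
MUL R4, R1 → R4=7*22=154
SHL R1, 4 → R1=22<<4=352
STORE R4, [0] → M[0]=154
ADD R4, 16 → R4=154+16=170
LOAD R4, [0] → R4=M[0]=154
SHL R1, 3 → R1=352<<3=2816
After step 12: R4 = 154.

154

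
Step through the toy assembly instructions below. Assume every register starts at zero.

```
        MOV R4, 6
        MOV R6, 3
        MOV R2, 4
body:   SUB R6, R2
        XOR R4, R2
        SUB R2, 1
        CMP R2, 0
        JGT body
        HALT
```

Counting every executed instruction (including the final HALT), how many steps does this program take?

MOV R4, 6 → R4=6
MOV R6, 3 → R6=3
MOV R2, 4 → R2=4
SUB R6, R2 → R6=3-4=-1
XOR R4, R2 → R4=6^4=2
SUB R2, 1 → R2=4-1=3
CMP R2, 0  (cmp 3,0)
JGT body: taken
SUB R6, R2 → R6=(-1)-3=-4
XOR R4, R2 → R4=2^3=1
SUB R2, 1 → R2=3-1=2
CMP R2, 0  (cmp 2,0)
JGT body: taken
SUB R6, R2 → R6=(-4)-2=-6
XOR R4, R2 → R4=1^2=3
SUB R2, 1 → R2=2-1=1
CMP R2, 0  (cmp 1,0)
JGT body: taken
SUB R6, R2 → R6=(-6)-1=-7
XOR R4, R2 → R4=3^1=2
SUB R2, 1 → R2=1-1=0
CMP R2, 0  (cmp 0,0)
JGT body: not taken
halt.
Total executed instructions: 24.

24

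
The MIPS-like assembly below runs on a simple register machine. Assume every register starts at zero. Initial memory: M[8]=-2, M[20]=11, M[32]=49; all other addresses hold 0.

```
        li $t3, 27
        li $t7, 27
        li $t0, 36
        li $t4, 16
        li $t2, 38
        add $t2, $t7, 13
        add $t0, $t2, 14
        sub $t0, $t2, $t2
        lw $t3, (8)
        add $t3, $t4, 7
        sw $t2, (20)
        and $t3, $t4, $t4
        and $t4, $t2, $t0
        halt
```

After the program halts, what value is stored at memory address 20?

$t3=27
$t7=27
$t0=36
$t4=16
$t2=38
$t2=27+13=40
$t0=40+14=54
$t0=40-40=0
$t3=M[8]=-2
$t3=16+7=23
sw $t2, (20) → M[20]=40
$t3=16&16=16
$t4=40&0=0
halt.

40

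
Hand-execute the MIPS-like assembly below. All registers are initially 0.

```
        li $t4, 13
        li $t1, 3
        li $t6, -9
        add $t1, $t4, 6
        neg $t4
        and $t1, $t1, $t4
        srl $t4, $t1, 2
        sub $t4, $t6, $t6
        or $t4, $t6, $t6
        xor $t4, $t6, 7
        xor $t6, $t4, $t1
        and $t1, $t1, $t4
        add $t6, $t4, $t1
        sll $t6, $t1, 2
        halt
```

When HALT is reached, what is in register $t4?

$t4=13
$t1=3
$t6=-9
$t1=13+6=19
$t4=-(13)=-13
$t1=19&(-13)=19
$t4=19>>2=4
$t4=(-9)-(-9)=0
$t4=(-9)|(-9)=-9
$t4=(-9)^7=-16
$t6=(-16)^19=-29
$t1=19&(-16)=16
$t6=(-16)+16=0
$t6=16<<2=64
halt.

-16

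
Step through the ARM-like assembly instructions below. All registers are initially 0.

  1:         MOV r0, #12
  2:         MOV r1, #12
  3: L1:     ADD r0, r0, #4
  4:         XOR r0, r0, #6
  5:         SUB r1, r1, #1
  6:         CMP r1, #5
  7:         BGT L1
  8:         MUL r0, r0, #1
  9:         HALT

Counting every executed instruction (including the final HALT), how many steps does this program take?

39

MOV r0, #12 → r0=12
MOV r1, #12 → r1=12
ADD r0, r0, #4 → r0=12+4=16
XOR r0, r0, #6 → r0=16^6=22
SUB r1, r1, #1 → r1=12-1=11
CMP r1, #5  (cmp 11,5)
BGT L1: taken
ADD r0, r0, #4 → r0=22+4=26
XOR r0, r0, #6 → r0=26^6=28
SUB r1, r1, #1 → r1=11-1=10
CMP r1, #5  (cmp 10,5)
BGT L1: taken
ADD r0, r0, #4 → r0=28+4=32
XOR r0, r0, #6 → r0=32^6=38
SUB r1, r1, #1 → r1=10-1=9
CMP r1, #5  (cmp 9,5)
BGT L1: taken
ADD r0, r0, #4 → r0=38+4=42
XOR r0, r0, #6 → r0=42^6=44
SUB r1, r1, #1 → r1=9-1=8
CMP r1, #5  (cmp 8,5)
BGT L1: taken
ADD r0, r0, #4 → r0=44+4=48
XOR r0, r0, #6 → r0=48^6=54
SUB r1, r1, #1 → r1=8-1=7
CMP r1, #5  (cmp 7,5)
BGT L1: taken
ADD r0, r0, #4 → r0=54+4=58
XOR r0, r0, #6 → r0=58^6=60
SUB r1, r1, #1 → r1=7-1=6
CMP r1, #5  (cmp 6,5)
BGT L1: taken
ADD r0, r0, #4 → r0=60+4=64
XOR r0, r0, #6 → r0=64^6=70
SUB r1, r1, #1 → r1=6-1=5
CMP r1, #5  (cmp 5,5)
BGT L1: not taken
MUL r0, r0, #1 → r0=70*1=70
halt.
Total executed instructions: 39.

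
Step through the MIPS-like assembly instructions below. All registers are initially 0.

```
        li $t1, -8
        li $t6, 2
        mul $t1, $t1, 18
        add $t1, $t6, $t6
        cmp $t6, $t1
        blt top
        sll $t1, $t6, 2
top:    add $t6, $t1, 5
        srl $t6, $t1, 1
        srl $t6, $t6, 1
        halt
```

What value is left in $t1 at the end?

after li $t1, -8: $t1=-8
after li $t6, 2: $t6=2
after mul $t1, $t1, 18: $t1=(-8)*18=-144
after add $t1, $t6, $t6: $t1=2+2=4
cmp $t6, $t1  (cmp 2,4)
blt top: taken
after add $t6, $t1, 5: $t6=4+5=9
after srl $t6, $t1, 1: $t6=4>>1=2
after srl $t6, $t6, 1: $t6=2>>1=1
halt.

4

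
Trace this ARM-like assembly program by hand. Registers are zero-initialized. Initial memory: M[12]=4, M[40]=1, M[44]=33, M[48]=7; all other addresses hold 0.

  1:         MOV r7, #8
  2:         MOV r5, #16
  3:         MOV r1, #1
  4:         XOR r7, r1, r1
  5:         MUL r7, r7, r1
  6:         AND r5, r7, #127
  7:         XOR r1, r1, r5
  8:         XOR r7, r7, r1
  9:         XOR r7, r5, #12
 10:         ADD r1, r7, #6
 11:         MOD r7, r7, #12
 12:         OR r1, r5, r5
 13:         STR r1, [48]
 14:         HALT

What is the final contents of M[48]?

0

after MOV r7, #8: r7=8
after MOV r5, #16: r5=16
after MOV r1, #1: r1=1
after XOR r7, r1, r1: r7=1^1=0
after MUL r7, r7, r1: r7=0*1=0
after AND r5, r7, #127: r5=0&127=0
after XOR r1, r1, r5: r1=1^0=1
after XOR r7, r7, r1: r7=0^1=1
after XOR r7, r5, #12: r7=0^12=12
after ADD r1, r7, #6: r1=12+6=18
after MOD r7, r7, #12: r7=12%12=0
after OR r1, r5, r5: r1=0|0=0
STR r1, [48] → M[48]=0
halt.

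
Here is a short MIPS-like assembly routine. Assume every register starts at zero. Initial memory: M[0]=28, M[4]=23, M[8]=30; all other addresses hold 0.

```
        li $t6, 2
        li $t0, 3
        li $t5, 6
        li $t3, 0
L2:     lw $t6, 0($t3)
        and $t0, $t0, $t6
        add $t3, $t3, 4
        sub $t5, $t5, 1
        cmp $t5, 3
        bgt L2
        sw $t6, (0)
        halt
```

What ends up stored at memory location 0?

30

$t6=2
$t0=3
$t5=6
$t3=0
$t6=M[0]=28
$t0=3&28=0
$t3=0+4=4
$t5=6-1=5
cmp $t5, 3  (cmp 5,3)
bgt L2: taken
$t6=M[4]=23
$t0=0&23=0
$t3=4+4=8
$t5=5-1=4
cmp $t5, 3  (cmp 4,3)
bgt L2: taken
$t6=M[8]=30
$t0=0&30=0
$t3=8+4=12
$t5=4-1=3
cmp $t5, 3  (cmp 3,3)
bgt L2: not taken
sw $t6, (0) → M[0]=30
halt.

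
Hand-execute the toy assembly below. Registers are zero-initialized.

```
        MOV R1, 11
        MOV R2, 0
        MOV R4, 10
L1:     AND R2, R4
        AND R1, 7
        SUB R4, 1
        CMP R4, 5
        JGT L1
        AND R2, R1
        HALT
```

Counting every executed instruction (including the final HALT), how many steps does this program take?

R1=11
R2=0
R4=10
R2=0&10=0
R1=11&7=3
R4=10-1=9
CMP R4, 5  (cmp 9,5)
JGT L1: taken
R2=0&9=0
R1=3&7=3
R4=9-1=8
CMP R4, 5  (cmp 8,5)
JGT L1: taken
R2=0&8=0
R1=3&7=3
R4=8-1=7
CMP R4, 5  (cmp 7,5)
JGT L1: taken
R2=0&7=0
R1=3&7=3
R4=7-1=6
CMP R4, 5  (cmp 6,5)
JGT L1: taken
R2=0&6=0
R1=3&7=3
R4=6-1=5
CMP R4, 5  (cmp 5,5)
JGT L1: not taken
R2=0&3=0
halt.
Total executed instructions: 30.

30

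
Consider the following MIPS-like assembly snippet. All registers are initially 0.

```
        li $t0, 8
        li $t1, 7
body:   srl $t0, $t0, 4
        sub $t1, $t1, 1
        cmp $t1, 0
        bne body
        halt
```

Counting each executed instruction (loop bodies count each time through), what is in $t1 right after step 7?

6

after li $t0, 8: $t0=8
after li $t1, 7: $t1=7
after srl $t0, $t0, 4: $t0=8>>4=0
after sub $t1, $t1, 1: $t1=7-1=6
cmp $t1, 0  (cmp 6,0)
bne body: taken
after srl $t0, $t0, 4: $t0=0>>4=0
After step 7: $t1 = 6.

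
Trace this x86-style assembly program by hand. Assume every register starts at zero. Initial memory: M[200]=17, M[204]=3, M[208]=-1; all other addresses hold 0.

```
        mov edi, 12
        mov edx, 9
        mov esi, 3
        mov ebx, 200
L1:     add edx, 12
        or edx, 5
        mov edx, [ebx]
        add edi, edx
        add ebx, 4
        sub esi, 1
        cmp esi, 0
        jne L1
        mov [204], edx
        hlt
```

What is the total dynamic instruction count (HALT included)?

30

after mov edi, 12: edi=12
after mov edx, 9: edx=9
after mov esi, 3: esi=3
after mov ebx, 200: ebx=200
after add edx, 12: edx=9+12=21
after or edx, 5: edx=21|5=21
after mov edx, [ebx]: edx=M[200]=17
after add edi, edx: edi=12+17=29
after add ebx, 4: ebx=200+4=204
after sub esi, 1: esi=3-1=2
cmp esi, 0  (cmp 2,0)
jne L1: taken
after add edx, 12: edx=17+12=29
after or edx, 5: edx=29|5=29
after mov edx, [ebx]: edx=M[204]=3
after add edi, edx: edi=29+3=32
after add ebx, 4: ebx=204+4=208
after sub esi, 1: esi=2-1=1
cmp esi, 0  (cmp 1,0)
jne L1: taken
after add edx, 12: edx=3+12=15
after or edx, 5: edx=15|5=15
after mov edx, [ebx]: edx=M[208]=-1
after add edi, edx: edi=32+(-1)=31
after add ebx, 4: ebx=208+4=212
after sub esi, 1: esi=1-1=0
cmp esi, 0  (cmp 0,0)
jne L1: not taken
mov [204], edx → M[204]=-1
halt.
Total executed instructions: 30.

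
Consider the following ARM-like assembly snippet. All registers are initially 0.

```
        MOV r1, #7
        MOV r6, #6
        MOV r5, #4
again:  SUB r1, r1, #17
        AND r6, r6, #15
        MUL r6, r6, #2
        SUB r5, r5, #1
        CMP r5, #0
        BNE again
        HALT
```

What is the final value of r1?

-61

after MOV r1, #7: r1=7
after MOV r6, #6: r6=6
after MOV r5, #4: r5=4
after SUB r1, r1, #17: r1=7-17=-10
after AND r6, r6, #15: r6=6&15=6
after MUL r6, r6, #2: r6=6*2=12
after SUB r5, r5, #1: r5=4-1=3
CMP r5, #0  (cmp 3,0)
BNE again: taken
after SUB r1, r1, #17: r1=(-10)-17=-27
after AND r6, r6, #15: r6=12&15=12
after MUL r6, r6, #2: r6=12*2=24
after SUB r5, r5, #1: r5=3-1=2
CMP r5, #0  (cmp 2,0)
BNE again: taken
after SUB r1, r1, #17: r1=(-27)-17=-44
after AND r6, r6, #15: r6=24&15=8
after MUL r6, r6, #2: r6=8*2=16
after SUB r5, r5, #1: r5=2-1=1
CMP r5, #0  (cmp 1,0)
BNE again: taken
after SUB r1, r1, #17: r1=(-44)-17=-61
after AND r6, r6, #15: r6=16&15=0
after MUL r6, r6, #2: r6=0*2=0
after SUB r5, r5, #1: r5=1-1=0
CMP r5, #0  (cmp 0,0)
BNE again: not taken
halt.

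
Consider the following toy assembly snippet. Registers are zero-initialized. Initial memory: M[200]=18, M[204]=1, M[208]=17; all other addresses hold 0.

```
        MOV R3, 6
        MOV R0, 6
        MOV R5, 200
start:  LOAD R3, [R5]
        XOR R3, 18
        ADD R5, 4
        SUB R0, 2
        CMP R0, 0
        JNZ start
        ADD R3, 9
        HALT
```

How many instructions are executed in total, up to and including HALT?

23

R3=6
R0=6
R5=200
R3=M[200]=18
R3=18^18=0
R5=200+4=204
R0=6-2=4
CMP R0, 0  (cmp 4,0)
JNZ start: taken
R3=M[204]=1
R3=1^18=19
R5=204+4=208
R0=4-2=2
CMP R0, 0  (cmp 2,0)
JNZ start: taken
R3=M[208]=17
R3=17^18=3
R5=208+4=212
R0=2-2=0
CMP R0, 0  (cmp 0,0)
JNZ start: not taken
R3=3+9=12
halt.
Total executed instructions: 23.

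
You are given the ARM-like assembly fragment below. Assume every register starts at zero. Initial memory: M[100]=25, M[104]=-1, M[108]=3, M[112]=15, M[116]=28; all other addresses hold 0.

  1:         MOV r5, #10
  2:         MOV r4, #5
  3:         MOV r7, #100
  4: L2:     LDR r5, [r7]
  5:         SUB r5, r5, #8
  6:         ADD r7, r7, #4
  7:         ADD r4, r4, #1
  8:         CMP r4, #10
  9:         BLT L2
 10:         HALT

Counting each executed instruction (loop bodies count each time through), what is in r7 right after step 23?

after MOV r5, #10: r5=10
after MOV r4, #5: r4=5
after MOV r7, #100: r7=100
after LDR r5, [r7]: r5=M[100]=25
after SUB r5, r5, #8: r5=25-8=17
after ADD r7, r7, #4: r7=100+4=104
after ADD r4, r4, #1: r4=5+1=6
CMP r4, #10  (cmp 6,10)
BLT L2: taken
after LDR r5, [r7]: r5=M[104]=-1
after SUB r5, r5, #8: r5=(-1)-8=-9
after ADD r7, r7, #4: r7=104+4=108
after ADD r4, r4, #1: r4=6+1=7
CMP r4, #10  (cmp 7,10)
BLT L2: taken
after LDR r5, [r7]: r5=M[108]=3
after SUB r5, r5, #8: r5=3-8=-5
after ADD r7, r7, #4: r7=108+4=112
after ADD r4, r4, #1: r4=7+1=8
CMP r4, #10  (cmp 8,10)
BLT L2: taken
after LDR r5, [r7]: r5=M[112]=15
after SUB r5, r5, #8: r5=15-8=7
After step 23: r7 = 112.

112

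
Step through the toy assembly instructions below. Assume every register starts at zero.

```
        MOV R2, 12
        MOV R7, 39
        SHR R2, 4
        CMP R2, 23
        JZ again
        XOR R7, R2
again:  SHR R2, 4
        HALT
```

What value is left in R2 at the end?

after MOV R2, 12: R2=12
after MOV R7, 39: R7=39
after SHR R2, 4: R2=12>>4=0
CMP R2, 23  (cmp 0,23)
JZ again: not taken
after XOR R7, R2: R7=39^0=39
after SHR R2, 4: R2=0>>4=0
halt.

0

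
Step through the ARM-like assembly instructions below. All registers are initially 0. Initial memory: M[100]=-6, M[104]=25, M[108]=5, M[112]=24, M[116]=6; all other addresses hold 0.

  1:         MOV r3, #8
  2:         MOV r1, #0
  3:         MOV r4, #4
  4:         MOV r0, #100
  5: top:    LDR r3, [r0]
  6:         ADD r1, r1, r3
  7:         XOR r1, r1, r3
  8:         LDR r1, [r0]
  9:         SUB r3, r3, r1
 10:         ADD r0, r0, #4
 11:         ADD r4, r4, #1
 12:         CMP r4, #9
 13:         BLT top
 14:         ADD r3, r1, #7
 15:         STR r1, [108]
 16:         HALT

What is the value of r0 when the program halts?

r3=8
r1=0
r4=4
r0=100
r3=M[100]=-6
r1=0+(-6)=-6
r1=(-6)^(-6)=0
r1=M[100]=-6
r3=(-6)-(-6)=0
r0=100+4=104
r4=4+1=5
CMP r4, #9  (cmp 5,9)
BLT top: taken
r3=M[104]=25
r1=(-6)+25=19
r1=19^25=10
r1=M[104]=25
r3=25-25=0
r0=104+4=108
r4=5+1=6
CMP r4, #9  (cmp 6,9)
BLT top: taken
r3=M[108]=5
r1=25+5=30
r1=30^5=27
r1=M[108]=5
r3=5-5=0
r0=108+4=112
r4=6+1=7
CMP r4, #9  (cmp 7,9)
BLT top: taken
r3=M[112]=24
r1=5+24=29
r1=29^24=5
r1=M[112]=24
r3=24-24=0
r0=112+4=116
r4=7+1=8
CMP r4, #9  (cmp 8,9)
BLT top: taken
r3=M[116]=6
r1=24+6=30
r1=30^6=24
r1=M[116]=6
r3=6-6=0
r0=116+4=120
r4=8+1=9
CMP r4, #9  (cmp 9,9)
BLT top: not taken
r3=6+7=13
STR r1, [108] → M[108]=6
halt.

120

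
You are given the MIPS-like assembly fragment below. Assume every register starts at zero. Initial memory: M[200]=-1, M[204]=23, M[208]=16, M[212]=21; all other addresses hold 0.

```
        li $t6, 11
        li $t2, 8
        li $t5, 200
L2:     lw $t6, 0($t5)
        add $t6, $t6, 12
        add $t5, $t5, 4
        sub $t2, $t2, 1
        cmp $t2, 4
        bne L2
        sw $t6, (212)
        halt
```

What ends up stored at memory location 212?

33

li $t6, 11 → $t6=11
li $t2, 8 → $t2=8
li $t5, 200 → $t5=200
lw $t6, 0($t5) → $t6=M[200]=-1
add $t6, $t6, 12 → $t6=(-1)+12=11
add $t5, $t5, 4 → $t5=200+4=204
sub $t2, $t2, 1 → $t2=8-1=7
cmp $t2, 4  (cmp 7,4)
bne L2: taken
lw $t6, 0($t5) → $t6=M[204]=23
add $t6, $t6, 12 → $t6=23+12=35
add $t5, $t5, 4 → $t5=204+4=208
sub $t2, $t2, 1 → $t2=7-1=6
cmp $t2, 4  (cmp 6,4)
bne L2: taken
lw $t6, 0($t5) → $t6=M[208]=16
add $t6, $t6, 12 → $t6=16+12=28
add $t5, $t5, 4 → $t5=208+4=212
sub $t2, $t2, 1 → $t2=6-1=5
cmp $t2, 4  (cmp 5,4)
bne L2: taken
lw $t6, 0($t5) → $t6=M[212]=21
add $t6, $t6, 12 → $t6=21+12=33
add $t5, $t5, 4 → $t5=212+4=216
sub $t2, $t2, 1 → $t2=5-1=4
cmp $t2, 4  (cmp 4,4)
bne L2: not taken
sw $t6, (212) → M[212]=33
halt.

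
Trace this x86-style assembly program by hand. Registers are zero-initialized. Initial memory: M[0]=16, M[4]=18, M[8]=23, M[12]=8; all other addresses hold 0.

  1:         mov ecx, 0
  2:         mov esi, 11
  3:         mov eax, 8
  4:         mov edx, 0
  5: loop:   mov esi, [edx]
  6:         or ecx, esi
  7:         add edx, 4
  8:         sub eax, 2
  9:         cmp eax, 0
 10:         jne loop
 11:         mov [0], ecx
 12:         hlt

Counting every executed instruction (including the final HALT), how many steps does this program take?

mov ecx, 0 → ecx=0
mov esi, 11 → esi=11
mov eax, 8 → eax=8
mov edx, 0 → edx=0
mov esi, [edx] → esi=M[0]=16
or ecx, esi → ecx=0|16=16
add edx, 4 → edx=0+4=4
sub eax, 2 → eax=8-2=6
cmp eax, 0  (cmp 6,0)
jne loop: taken
mov esi, [edx] → esi=M[4]=18
or ecx, esi → ecx=16|18=18
add edx, 4 → edx=4+4=8
sub eax, 2 → eax=6-2=4
cmp eax, 0  (cmp 4,0)
jne loop: taken
mov esi, [edx] → esi=M[8]=23
or ecx, esi → ecx=18|23=23
add edx, 4 → edx=8+4=12
sub eax, 2 → eax=4-2=2
cmp eax, 0  (cmp 2,0)
jne loop: taken
mov esi, [edx] → esi=M[12]=8
or ecx, esi → ecx=23|8=31
add edx, 4 → edx=12+4=16
sub eax, 2 → eax=2-2=0
cmp eax, 0  (cmp 0,0)
jne loop: not taken
mov [0], ecx → M[0]=31
halt.
Total executed instructions: 30.

30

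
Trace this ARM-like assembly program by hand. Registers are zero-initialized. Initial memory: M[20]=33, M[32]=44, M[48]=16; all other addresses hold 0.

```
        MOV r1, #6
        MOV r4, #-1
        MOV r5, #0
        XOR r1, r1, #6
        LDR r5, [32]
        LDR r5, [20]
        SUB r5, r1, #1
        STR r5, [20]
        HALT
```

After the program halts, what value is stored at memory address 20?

after MOV r1, #6: r1=6
after MOV r4, #-1: r4=-1
after MOV r5, #0: r5=0
after XOR r1, r1, #6: r1=6^6=0
after LDR r5, [32]: r5=M[32]=44
after LDR r5, [20]: r5=M[20]=33
after SUB r5, r1, #1: r5=0-1=-1
STR r5, [20] → M[20]=-1
halt.

-1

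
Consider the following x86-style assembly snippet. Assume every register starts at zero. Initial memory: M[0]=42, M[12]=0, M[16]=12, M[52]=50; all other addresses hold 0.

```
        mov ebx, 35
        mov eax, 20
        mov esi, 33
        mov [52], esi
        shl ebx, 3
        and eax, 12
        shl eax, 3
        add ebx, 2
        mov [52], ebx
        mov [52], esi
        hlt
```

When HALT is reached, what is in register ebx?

mov ebx, 35 → ebx=35
mov eax, 20 → eax=20
mov esi, 33 → esi=33
mov [52], esi → M[52]=33
shl ebx, 3 → ebx=35<<3=280
and eax, 12 → eax=20&12=4
shl eax, 3 → eax=4<<3=32
add ebx, 2 → ebx=280+2=282
mov [52], ebx → M[52]=282
mov [52], esi → M[52]=33
halt.

282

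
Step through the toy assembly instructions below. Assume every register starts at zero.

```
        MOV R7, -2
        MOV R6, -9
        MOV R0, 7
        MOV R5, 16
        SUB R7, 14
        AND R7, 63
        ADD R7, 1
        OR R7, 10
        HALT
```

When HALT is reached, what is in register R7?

59

MOV R7, -2 → R7=-2
MOV R6, -9 → R6=-9
MOV R0, 7 → R0=7
MOV R5, 16 → R5=16
SUB R7, 14 → R7=(-2)-14=-16
AND R7, 63 → R7=(-16)&63=48
ADD R7, 1 → R7=48+1=49
OR R7, 10 → R7=49|10=59
halt.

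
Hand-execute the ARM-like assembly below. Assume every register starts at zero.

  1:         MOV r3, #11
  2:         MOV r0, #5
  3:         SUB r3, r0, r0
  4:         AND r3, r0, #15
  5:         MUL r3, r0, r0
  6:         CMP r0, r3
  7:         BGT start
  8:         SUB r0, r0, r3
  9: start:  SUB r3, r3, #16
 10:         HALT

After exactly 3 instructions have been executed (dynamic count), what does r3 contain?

0

MOV r3, #11 → r3=11
MOV r0, #5 → r0=5
SUB r3, r0, r0 → r3=5-5=0
After step 3: r3 = 0.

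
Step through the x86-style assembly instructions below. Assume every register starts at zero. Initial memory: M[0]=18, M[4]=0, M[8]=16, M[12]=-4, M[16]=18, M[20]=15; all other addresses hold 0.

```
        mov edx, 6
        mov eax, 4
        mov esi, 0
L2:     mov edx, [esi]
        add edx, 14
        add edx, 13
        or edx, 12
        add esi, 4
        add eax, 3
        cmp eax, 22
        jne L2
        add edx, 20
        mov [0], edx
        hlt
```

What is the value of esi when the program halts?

24

mov edx, 6 → edx=6
mov eax, 4 → eax=4
mov esi, 0 → esi=0
mov edx, [esi] → edx=M[0]=18
add edx, 14 → edx=18+14=32
add edx, 13 → edx=32+13=45
or edx, 12 → edx=45|12=45
add esi, 4 → esi=0+4=4
add eax, 3 → eax=4+3=7
cmp eax, 22  (cmp 7,22)
jne L2: taken
mov edx, [esi] → edx=M[4]=0
add edx, 14 → edx=0+14=14
add edx, 13 → edx=14+13=27
or edx, 12 → edx=27|12=31
add esi, 4 → esi=4+4=8
add eax, 3 → eax=7+3=10
cmp eax, 22  (cmp 10,22)
jne L2: taken
mov edx, [esi] → edx=M[8]=16
add edx, 14 → edx=16+14=30
add edx, 13 → edx=30+13=43
or edx, 12 → edx=43|12=47
add esi, 4 → esi=8+4=12
add eax, 3 → eax=10+3=13
cmp eax, 22  (cmp 13,22)
jne L2: taken
mov edx, [esi] → edx=M[12]=-4
add edx, 14 → edx=(-4)+14=10
add edx, 13 → edx=10+13=23
or edx, 12 → edx=23|12=31
add esi, 4 → esi=12+4=16
add eax, 3 → eax=13+3=16
cmp eax, 22  (cmp 16,22)
jne L2: taken
mov edx, [esi] → edx=M[16]=18
add edx, 14 → edx=18+14=32
add edx, 13 → edx=32+13=45
or edx, 12 → edx=45|12=45
add esi, 4 → esi=16+4=20
add eax, 3 → eax=16+3=19
cmp eax, 22  (cmp 19,22)
jne L2: taken
mov edx, [esi] → edx=M[20]=15
add edx, 14 → edx=15+14=29
add edx, 13 → edx=29+13=42
or edx, 12 → edx=42|12=46
add esi, 4 → esi=20+4=24
add eax, 3 → eax=19+3=22
cmp eax, 22  (cmp 22,22)
jne L2: not taken
add edx, 20 → edx=46+20=66
mov [0], edx → M[0]=66
halt.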